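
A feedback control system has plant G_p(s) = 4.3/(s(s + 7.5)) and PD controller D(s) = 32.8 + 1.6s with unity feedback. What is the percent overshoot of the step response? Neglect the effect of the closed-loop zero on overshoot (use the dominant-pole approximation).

9.17%

Forward path: (32.8 + 1.6s)·4.3/(s(s+7.5)). The closed-loop characteristic equation is s² + (7.5 + 4.3·1.6)s + 4.3·32.8 = 0.
That is s² + 14.38s + 141 = 0, so ω_n = 11.88 rad/s and ζ = 14.38/(2·11.88) = 0.6054.
%OS = 100·exp(−πζ/√(1−ζ²)) = 9.17%.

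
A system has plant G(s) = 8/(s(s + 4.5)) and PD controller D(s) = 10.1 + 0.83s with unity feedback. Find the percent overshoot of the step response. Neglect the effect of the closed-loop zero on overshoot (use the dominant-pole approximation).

8.37%

Forward path: (10.1 + 0.83s)·8/(s(s+4.5)). The closed-loop characteristic equation is s² + (4.5 + 8·0.83)s + 8·10.1 = 0.
That is s² + 11.14s + 80.8 = 0, so ω_n = 8.989 rad/s and ζ = 11.14/(2·8.989) = 0.6197.
%OS = 100·exp(−πζ/√(1−ζ²)) = 8.37%.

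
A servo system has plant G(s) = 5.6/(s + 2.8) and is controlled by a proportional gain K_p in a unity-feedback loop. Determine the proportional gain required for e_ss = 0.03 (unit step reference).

The loop is type 0, so e_ss(step) = 1/(1 + K_pos) with K_pos = K_p·G(0).
G(0) = 2. Require 1/(1 + K_p·2) = 0.03, so 1 + 2·K_p = 33.33.
K_p = (33.33 − 1)/2 = 16.2.

K_p = 16.2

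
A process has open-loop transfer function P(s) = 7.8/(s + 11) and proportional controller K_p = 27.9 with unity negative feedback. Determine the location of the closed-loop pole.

s = -228.6

Closed-loop transfer function: T(s) = K_p·P(s)/(1 + K_p·P(s)) = 217.6/(s + 11 + 217.6) = 217.6/(s + 228.6).
The closed-loop pole is at s = −228.6.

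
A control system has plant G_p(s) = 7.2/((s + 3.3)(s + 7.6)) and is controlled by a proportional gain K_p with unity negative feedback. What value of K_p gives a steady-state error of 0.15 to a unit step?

K_p = 19.7

Steady-state error for a unit step on this type-0 loop is 1/(1 + K_p·G_p(0)).
G_p(0) = 0.2871. Require 1/(1 + K_p·0.2871) = 0.15, so 1 + 0.2871·K_p = 6.667.
K_p = (6.667 − 1)/0.2871 = 19.7.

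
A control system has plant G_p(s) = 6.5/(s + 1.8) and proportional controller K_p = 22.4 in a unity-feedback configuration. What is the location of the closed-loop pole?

Closed-loop transfer function: T(s) = K_p·G_p(s)/(1 + K_p·G_p(s)) = 145.6/(s + 1.8 + 145.6) = 145.6/(s + 147.4).
The closed-loop pole is at s = −147.4.

s = -147.4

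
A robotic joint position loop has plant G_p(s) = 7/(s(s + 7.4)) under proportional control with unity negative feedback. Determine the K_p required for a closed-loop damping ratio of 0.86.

Closed-loop characteristic equation: s² + 7.4s + K_p·7 = 0.
So ω_n = √(7K_p) and 2ζω_n = 7.4, giving ζ = 7.4/(2√(7K_p)).
Setting ζ = 0.86: √(7K_p) = 7.4/(2·0.86) = 4.302, so K_p = 18.51/7 = 2.64.

K_p = 2.64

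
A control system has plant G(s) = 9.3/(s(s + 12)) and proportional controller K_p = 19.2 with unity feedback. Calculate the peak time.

The closed-loop denominator s² + 12s + 178.6 gives ω_n = √178.6 = 13.36 and ζ = 12/(2ω_n) = 0.449.
Damped frequency ω_d = ω_n√(1−ζ²) = 11.94 rad/s, so peak time T_p = π/ω_d = 0.263 s.

T_p = 0.263 s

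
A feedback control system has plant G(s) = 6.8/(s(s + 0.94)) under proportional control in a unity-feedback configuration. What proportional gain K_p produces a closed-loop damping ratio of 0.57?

Closed-loop characteristic equation: s² + 0.94s + K_p·6.8 = 0.
So ω_n = √(6.8K_p) and 2ζω_n = 0.94, giving ζ = 0.94/(2√(6.8K_p)).
Setting ζ = 0.57: √(6.8K_p) = 0.94/(2·0.57) = 0.8246, so K_p = 0.6799/6.8 = 0.1.

K_p = 0.1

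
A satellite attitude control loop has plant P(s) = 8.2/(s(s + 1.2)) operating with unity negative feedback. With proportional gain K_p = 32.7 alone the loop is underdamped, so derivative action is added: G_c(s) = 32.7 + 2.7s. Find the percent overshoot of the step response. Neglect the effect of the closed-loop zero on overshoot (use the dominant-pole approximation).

4.11%

Forward path: (32.7 + 2.7s)·8.2/(s(s+1.2)). The closed-loop characteristic equation is s² + (1.2 + 8.2·2.7)s + 8.2·32.7 = 0.
That is s² + 23.34s + 268.1 = 0, so ω_n = 16.37 rad/s and ζ = 23.34/(2·16.37) = 0.7127.
%OS = 100·exp(−πζ/√(1−ζ²)) = 4.11%.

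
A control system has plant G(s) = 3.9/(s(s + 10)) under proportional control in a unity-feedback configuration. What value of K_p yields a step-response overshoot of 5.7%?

From %OS = 100·exp(−πζ/√(1−ζ²)) = 5.7%, ζ = −ln(0.057)/√(π²+ln²(0.057)) = 0.6738.
Characteristic equation s² + 10s + 3.9K_p = 0 gives ζ = 10/(2√(3.9K_p)).
Setting ζ = 0.6738: √(3.9K_p) = 10/(2·0.6738) = 7.421, so K_p = 55.07/3.9 = 14.1.

K_p = 14.1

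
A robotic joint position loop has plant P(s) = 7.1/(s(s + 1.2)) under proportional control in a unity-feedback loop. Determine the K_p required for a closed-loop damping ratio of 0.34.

K_p = 0.439

Closed-loop characteristic equation: s² + 1.2s + K_p·7.1 = 0.
So ω_n = √(7.1K_p) and 2ζω_n = 1.2, giving ζ = 1.2/(2√(7.1K_p)).
Setting ζ = 0.34: √(7.1K_p) = 1.2/(2·0.34) = 1.765, so K_p = 3.114/7.1 = 0.439.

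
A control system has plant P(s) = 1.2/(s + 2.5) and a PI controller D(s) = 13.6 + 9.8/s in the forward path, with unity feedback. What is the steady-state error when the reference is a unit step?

0

The open loop D(s)P(s) has a pole at the origin (type 1), so the static position error constant is infinite and e_ss = 1/(1+∞) = 0.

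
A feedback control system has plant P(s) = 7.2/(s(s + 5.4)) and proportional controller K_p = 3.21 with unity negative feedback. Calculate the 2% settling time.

From 1 + K_pP(s) = 0: s² + 5.4s + 23.11 = 0 ⇒ ω_n = 4.807, ζ = 0.5616.
2% settling time T_s ≈ 4/(ζω_n) = 4/2.7 = 1.48 s.

T_s ≈ 1.48 s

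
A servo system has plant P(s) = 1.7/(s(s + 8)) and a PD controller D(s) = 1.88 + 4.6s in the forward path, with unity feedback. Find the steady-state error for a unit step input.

The open loop D(s)P(s) has a pole at the origin (type 1), so the static position error constant is infinite and e_ss = 1/(1+∞) = 0.

0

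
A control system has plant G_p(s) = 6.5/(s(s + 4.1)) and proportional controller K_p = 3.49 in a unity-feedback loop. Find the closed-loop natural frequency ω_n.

1 + K_p·G_p(s) = 0 gives s² + 4.1s + 22.69 = 0.
Matching s² + 2ζω_n s + ω_n²: ω_n = √22.69 = 4.763 rad/s and 2ζω_n = 4.1, so ζ = 4.1/(2·4.763) = 0.43.

ω_n = 4.76 rad/s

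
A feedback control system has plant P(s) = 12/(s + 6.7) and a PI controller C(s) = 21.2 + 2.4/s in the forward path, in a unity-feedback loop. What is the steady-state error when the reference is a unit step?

The open loop C(s)P(s) has a pole at the origin (type 1), so the static position error constant is infinite and e_ss = 1/(1+∞) = 0.

0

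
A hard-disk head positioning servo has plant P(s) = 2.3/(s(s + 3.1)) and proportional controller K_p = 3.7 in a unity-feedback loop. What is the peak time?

The closed-loop denominator s² + 3.1s + 8.51 gives ω_n = √8.51 = 2.917 and ζ = 3.1/(2ω_n) = 0.5313.
Damped frequency ω_d = ω_n√(1−ζ²) = 2.471 rad/s, so peak time T_p = π/ω_d = 1.27 s.

T_p = 1.27 s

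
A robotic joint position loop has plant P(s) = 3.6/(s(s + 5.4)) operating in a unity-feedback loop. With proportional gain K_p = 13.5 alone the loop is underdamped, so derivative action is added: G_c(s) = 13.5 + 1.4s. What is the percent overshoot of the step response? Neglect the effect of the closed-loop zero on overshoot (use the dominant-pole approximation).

Forward path: (13.5 + 1.4s)·3.6/(s(s+5.4)). The closed-loop characteristic equation is s² + (5.4 + 3.6·1.4)s + 3.6·13.5 = 0.
That is s² + 10.44s + 48.6 = 0, so ω_n = 6.971 rad/s and ζ = 10.44/(2·6.971) = 0.7488.
%OS = 100·exp(−πζ/√(1−ζ²)) = 2.88%.

2.88%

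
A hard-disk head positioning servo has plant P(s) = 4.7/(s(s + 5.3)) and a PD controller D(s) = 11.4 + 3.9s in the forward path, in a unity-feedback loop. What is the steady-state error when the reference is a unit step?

0

The open loop D(s)P(s) has a pole at the origin (type 1), so the static position error constant is infinite and e_ss = 1/(1+∞) = 0.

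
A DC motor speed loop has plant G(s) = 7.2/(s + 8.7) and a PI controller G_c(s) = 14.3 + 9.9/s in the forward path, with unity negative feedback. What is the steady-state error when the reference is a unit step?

0

The open loop G_c(s)G(s) has a pole at the origin (type 1), so the static position error constant is infinite and e_ss = 1/(1+∞) = 0.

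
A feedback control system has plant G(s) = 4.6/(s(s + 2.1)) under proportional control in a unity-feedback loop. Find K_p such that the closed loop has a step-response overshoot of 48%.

K_p = 4.63

From %OS = 100·exp(−πζ/√(1−ζ²)) = 48%, ζ = −ln(0.48)/√(π²+ln²(0.48)) = 0.2275.
Characteristic equation s² + 2.1s + 4.6K_p = 0 gives ζ = 2.1/(2√(4.6K_p)).
Setting ζ = 0.2275: √(4.6K_p) = 2.1/(2·0.2275) = 4.615, so K_p = 21.3/4.6 = 4.63.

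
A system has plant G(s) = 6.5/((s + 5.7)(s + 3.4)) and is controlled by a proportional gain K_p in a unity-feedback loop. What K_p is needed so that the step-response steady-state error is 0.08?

The loop is type 0, so e_ss(step) = 1/(1 + K_pos) with K_pos = K_p·G(0).
G(0) = 0.3354. Require 1/(1 + K_p·0.3354) = 0.08, so 1 + 0.3354·K_p = 12.5.
K_p = (12.5 − 1)/0.3354 = 34.3.

K_p = 34.3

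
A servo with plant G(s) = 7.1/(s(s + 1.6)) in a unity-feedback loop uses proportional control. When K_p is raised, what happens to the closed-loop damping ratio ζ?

decrease

ζ = 1.6/(2√(7.1K_p)); increasing K_p raises the denominator, so ζ falls.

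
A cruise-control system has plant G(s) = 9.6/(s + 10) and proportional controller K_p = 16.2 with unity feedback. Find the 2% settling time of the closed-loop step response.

Closed-loop transfer function: T(s) = K_p·G(s)/(1 + K_p·G(s)) = 155.5/(s + 10 + 155.5) = 155.5/(s + 165.5).
Time constant τ = 1/165.5 = 0.006042 s, so the 2% settling time is about 4τ = 0.0242 s.

T_s ≈ 0.0242 s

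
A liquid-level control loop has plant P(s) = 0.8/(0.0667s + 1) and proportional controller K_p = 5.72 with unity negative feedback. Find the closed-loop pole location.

Closed loop: T(s) = K_p·P/(1+K_p·P) = 4.576/(0.0667s + 1 + 4.576), with pole at s = −(1 + 4.576)/0.0667 = −83.6.

s = -83.6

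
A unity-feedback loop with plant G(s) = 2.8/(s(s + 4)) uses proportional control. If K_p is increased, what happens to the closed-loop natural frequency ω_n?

increase

ω_n = √(2.8·K_p), which grows with K_p.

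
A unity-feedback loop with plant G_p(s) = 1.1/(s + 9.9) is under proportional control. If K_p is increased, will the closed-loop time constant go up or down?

Closed-loop pole is at s = −(9.9+K_p·1.1); larger K_p moves it further left, so τ = 1/(9.9+K_p·1.1) decreases.

decrease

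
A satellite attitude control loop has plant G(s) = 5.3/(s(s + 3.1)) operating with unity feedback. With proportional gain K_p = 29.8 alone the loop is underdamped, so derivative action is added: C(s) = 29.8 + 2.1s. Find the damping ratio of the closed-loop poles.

ζ = 0.566

Forward path: (29.8 + 2.1s)·5.3/(s(s+3.1)). The closed-loop characteristic equation is s² + (3.1 + 5.3·2.1)s + 5.3·29.8 = 0.
That is s² + 14.23s + 157.9 = 0, so ω_n = 12.57 rad/s and ζ = 14.23/(2·12.57) = 0.5661.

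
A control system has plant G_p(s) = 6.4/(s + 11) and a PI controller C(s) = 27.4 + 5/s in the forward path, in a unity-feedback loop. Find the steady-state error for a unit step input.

0

The open loop C(s)G_p(s) has a pole at the origin (type 1), so the static position error constant is infinite and e_ss = 1/(1+∞) = 0.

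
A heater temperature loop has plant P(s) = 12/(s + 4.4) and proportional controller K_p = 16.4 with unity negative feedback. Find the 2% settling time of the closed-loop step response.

T_s ≈ 0.0199 s

Closed-loop transfer function: T(s) = K_p·P(s)/(1 + K_p·P(s)) = 196.8/(s + 4.4 + 196.8) = 196.8/(s + 201.2).
Time constant τ = 1/201.2 = 0.00497 s, so the 2% settling time is about 4τ = 0.0199 s.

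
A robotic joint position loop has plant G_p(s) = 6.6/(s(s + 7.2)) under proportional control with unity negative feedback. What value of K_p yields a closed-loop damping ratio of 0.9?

K_p = 2.42

Closed-loop characteristic equation: s² + 7.2s + K_p·6.6 = 0.
So ω_n = √(6.6K_p) and 2ζω_n = 7.2, giving ζ = 7.2/(2√(6.6K_p)).
Setting ζ = 0.9: √(6.6K_p) = 7.2/(2·0.9) = 4, so K_p = 16/6.6 = 2.42.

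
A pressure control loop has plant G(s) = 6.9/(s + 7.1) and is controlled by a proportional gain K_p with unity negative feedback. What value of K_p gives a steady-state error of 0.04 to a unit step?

K_p = 24.7

The loop is type 0, so e_ss(step) = 1/(1 + K_pos) with K_pos = K_p·G(0).
G(0) = 0.9718. Require 1/(1 + K_p·0.9718) = 0.04, so 1 + 0.9718·K_p = 25.
K_p = (25 − 1)/0.9718 = 24.7.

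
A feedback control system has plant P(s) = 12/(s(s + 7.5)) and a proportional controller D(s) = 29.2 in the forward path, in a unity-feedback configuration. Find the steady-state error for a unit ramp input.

The loop has one pole at the origin (type 1). Velocity error constant K_v = lim_{s→0} s·D(s)P(s) = 29.2·12/7.5 = 46.72.
Steady-state error to a unit ramp: e_ss = 1/K_v = 0.0214.

0.0214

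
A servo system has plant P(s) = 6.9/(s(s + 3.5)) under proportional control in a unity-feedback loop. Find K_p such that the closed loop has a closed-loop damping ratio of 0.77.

Closed-loop characteristic equation: s² + 3.5s + K_p·6.9 = 0.
So ω_n = √(6.9K_p) and 2ζω_n = 3.5, giving ζ = 3.5/(2√(6.9K_p)).
Setting ζ = 0.77: √(6.9K_p) = 3.5/(2·0.77) = 2.273, so K_p = 5.165/6.9 = 0.749.

K_p = 0.749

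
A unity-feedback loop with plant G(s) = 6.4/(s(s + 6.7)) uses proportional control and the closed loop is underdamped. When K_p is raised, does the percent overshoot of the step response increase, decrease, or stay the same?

Characteristic equation s² + 6.7s + K_p·6.4 = 0: raising K_p raises ω_n while 2ζω_n = 6.7 is fixed, so ζ falls and overshoot grows.

increase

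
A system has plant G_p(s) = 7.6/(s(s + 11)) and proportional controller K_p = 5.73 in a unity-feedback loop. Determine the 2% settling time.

T_s ≈ 0.727 s

From 1 + K_pG_p(s) = 0: s² + 11s + 43.55 = 0 ⇒ ω_n = 6.599, ζ = 0.8334.
2% settling time T_s ≈ 4/(ζω_n) = 4/5.5 = 0.727 s.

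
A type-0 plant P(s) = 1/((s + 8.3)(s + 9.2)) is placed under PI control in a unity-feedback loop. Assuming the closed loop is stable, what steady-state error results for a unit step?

The PI controller's integrator makes the forward path type 1, so e_ss to a step is zero.

0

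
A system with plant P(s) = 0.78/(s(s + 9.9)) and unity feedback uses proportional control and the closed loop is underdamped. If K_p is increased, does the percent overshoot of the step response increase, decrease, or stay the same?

Characteristic equation s² + 9.9s + K_p·0.78 = 0: raising K_p raises ω_n while 2ζω_n = 9.9 is fixed, so ζ falls and overshoot grows.

increase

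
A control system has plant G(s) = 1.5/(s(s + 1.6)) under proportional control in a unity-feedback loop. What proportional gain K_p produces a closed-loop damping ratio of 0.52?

Closed-loop characteristic equation: s² + 1.6s + K_p·1.5 = 0.
So ω_n = √(1.5K_p) and 2ζω_n = 1.6, giving ζ = 1.6/(2√(1.5K_p)).
Setting ζ = 0.52: √(1.5K_p) = 1.6/(2·0.52) = 1.538, so K_p = 2.367/1.5 = 1.58.

K_p = 1.58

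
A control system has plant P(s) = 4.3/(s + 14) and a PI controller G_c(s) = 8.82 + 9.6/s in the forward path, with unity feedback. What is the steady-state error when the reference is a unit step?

The open loop G_c(s)P(s) has a pole at the origin (type 1), so the static position error constant is infinite and e_ss = 1/(1+∞) = 0.

0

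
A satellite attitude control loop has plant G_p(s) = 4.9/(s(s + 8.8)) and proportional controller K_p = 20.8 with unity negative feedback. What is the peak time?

T_p = 0.346 s

From 1 + K_pG_p(s) = 0: s² + 8.8s + 101.9 = 0 ⇒ ω_n = 10.1, ζ = 0.4358.
Damped frequency ω_d = ω_n√(1−ζ²) = 9.086 rad/s, so peak time T_p = π/ω_d = 0.346 s.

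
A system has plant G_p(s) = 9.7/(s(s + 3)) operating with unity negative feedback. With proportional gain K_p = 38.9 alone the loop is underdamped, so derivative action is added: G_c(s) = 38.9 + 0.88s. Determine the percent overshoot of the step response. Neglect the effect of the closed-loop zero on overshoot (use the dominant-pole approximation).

37.6%

Forward path: (38.9 + 0.88s)·9.7/(s(s+3)). The closed-loop characteristic equation is s² + (3 + 9.7·0.88)s + 9.7·38.9 = 0.
That is s² + 11.54s + 377.3 = 0, so ω_n = 19.42 rad/s and ζ = 11.54/(2·19.42) = 0.2969.
%OS = 100·exp(−πζ/√(1−ζ²)) = 37.6%.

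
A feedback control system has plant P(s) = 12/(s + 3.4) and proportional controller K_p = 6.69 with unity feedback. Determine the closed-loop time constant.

τ = 0.012 s

Closed-loop transfer function: T(s) = K_p·P(s)/(1 + K_p·P(s)) = 80.28/(s + 3.4 + 80.28) = 80.28/(s + 83.68).
Time constant τ = 1/83.68 = 0.012 s.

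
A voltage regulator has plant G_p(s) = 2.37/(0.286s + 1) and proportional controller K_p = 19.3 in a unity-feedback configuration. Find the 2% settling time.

Closed loop: T(s) = K_p·G_p/(1+K_p·G_p) = 45.74/(0.286s + 1 + 45.74), with pole at s = −(1 + 45.74)/0.286 = −163.4.
τ = 1/163.4 = 0.006119 s, so 2% settling time ≈ 4τ = 0.0245 s.

T_s ≈ 0.0245 s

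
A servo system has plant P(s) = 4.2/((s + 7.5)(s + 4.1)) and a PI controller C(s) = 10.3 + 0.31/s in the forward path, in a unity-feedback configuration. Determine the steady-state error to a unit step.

The open loop C(s)P(s) has a pole at the origin (type 1), so the static position error constant is infinite and e_ss = 1/(1+∞) = 0.

0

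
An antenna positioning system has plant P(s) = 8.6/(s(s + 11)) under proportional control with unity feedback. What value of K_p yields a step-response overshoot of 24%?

K_p = 20.6

From %OS = 100·exp(−πζ/√(1−ζ²)) = 24%, ζ = −ln(0.24)/√(π²+ln²(0.24)) = 0.4136.
Characteristic equation s² + 11s + 8.6K_p = 0 gives ζ = 11/(2√(8.6K_p)).
Setting ζ = 0.4136: √(8.6K_p) = 11/(2·0.4136) = 13.3, so K_p = 176.8/8.6 = 20.6.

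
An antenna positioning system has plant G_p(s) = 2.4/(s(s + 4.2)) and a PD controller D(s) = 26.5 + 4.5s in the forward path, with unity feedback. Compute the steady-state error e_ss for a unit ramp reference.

0.066

The loop has one pole at the origin (type 1). Velocity error constant K_v = lim_{s→0} s·D(s)G_p(s) = 26.5·2.4/4.2 = 15.14.
Steady-state error to a unit ramp: e_ss = 1/K_v = 0.066.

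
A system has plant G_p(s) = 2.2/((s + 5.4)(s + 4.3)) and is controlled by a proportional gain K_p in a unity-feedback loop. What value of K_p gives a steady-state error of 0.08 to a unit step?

The loop is type 0, so e_ss(step) = 1/(1 + K_pos) with K_pos = K_p·G_p(0).
G_p(0) = 0.09475. Require 1/(1 + K_p·0.09475) = 0.08, so 1 + 0.09475·K_p = 12.5.
K_p = (12.5 − 1)/0.09475 = 121.

K_p = 121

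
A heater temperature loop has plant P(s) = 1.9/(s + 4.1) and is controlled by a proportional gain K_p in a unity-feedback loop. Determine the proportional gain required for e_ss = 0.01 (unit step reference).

K_p = 214

The loop is type 0, so e_ss(step) = 1/(1 + K_pos) with K_pos = K_p·P(0).
P(0) = 0.4634. Require 1/(1 + K_p·0.4634) = 0.01, so 1 + 0.4634·K_p = 100.
K_p = (100 − 1)/0.4634 = 214.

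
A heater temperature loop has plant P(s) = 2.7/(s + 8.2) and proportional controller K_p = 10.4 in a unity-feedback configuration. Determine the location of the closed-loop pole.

Closed-loop transfer function: T(s) = K_p·P(s)/(1 + K_p·P(s)) = 28.08/(s + 8.2 + 28.08) = 28.08/(s + 36.28).
The closed-loop pole is at s = −36.28.

s = -36.28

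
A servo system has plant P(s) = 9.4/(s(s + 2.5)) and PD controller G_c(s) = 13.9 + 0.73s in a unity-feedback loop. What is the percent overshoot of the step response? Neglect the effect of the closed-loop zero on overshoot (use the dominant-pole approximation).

24.4%

Forward path: (13.9 + 0.73s)·9.4/(s(s+2.5)). The closed-loop characteristic equation is s² + (2.5 + 9.4·0.73)s + 9.4·13.9 = 0.
That is s² + 9.362s + 130.7 = 0, so ω_n = 11.43 rad/s and ζ = 9.362/(2·11.43) = 0.4095.
%OS = 100·exp(−πζ/√(1−ζ²)) = 24.4%.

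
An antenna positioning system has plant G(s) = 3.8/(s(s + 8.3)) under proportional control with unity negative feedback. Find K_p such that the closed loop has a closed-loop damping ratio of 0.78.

Closed-loop characteristic equation: s² + 8.3s + K_p·3.8 = 0.
So ω_n = √(3.8K_p) and 2ζω_n = 8.3, giving ζ = 8.3/(2√(3.8K_p)).
Setting ζ = 0.78: √(3.8K_p) = 8.3/(2·0.78) = 5.321, so K_p = 28.31/3.8 = 7.45.

K_p = 7.45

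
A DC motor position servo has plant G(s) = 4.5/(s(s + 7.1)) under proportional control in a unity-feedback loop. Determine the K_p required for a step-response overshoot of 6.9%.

From %OS = 100·exp(−πζ/√(1−ζ²)) = 6.9%, ζ = −ln(0.069)/√(π²+ln²(0.069)) = 0.6481.
Characteristic equation s² + 7.1s + 4.5K_p = 0 gives ζ = 7.1/(2√(4.5K_p)).
Setting ζ = 0.6481: √(4.5K_p) = 7.1/(2·0.6481) = 5.477, so K_p = 30/4.5 = 6.67.

K_p = 6.67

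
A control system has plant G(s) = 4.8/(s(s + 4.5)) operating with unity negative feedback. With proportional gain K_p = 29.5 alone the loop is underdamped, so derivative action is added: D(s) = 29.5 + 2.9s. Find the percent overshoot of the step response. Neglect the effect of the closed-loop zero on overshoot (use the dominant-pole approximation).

Forward path: (29.5 + 2.9s)·4.8/(s(s+4.5)). The closed-loop characteristic equation is s² + (4.5 + 4.8·2.9)s + 4.8·29.5 = 0.
That is s² + 18.42s + 141.6 = 0, so ω_n = 11.9 rad/s and ζ = 18.42/(2·11.9) = 0.774.
%OS = 100·exp(−πζ/√(1−ζ²)) = 2.15%.

2.15%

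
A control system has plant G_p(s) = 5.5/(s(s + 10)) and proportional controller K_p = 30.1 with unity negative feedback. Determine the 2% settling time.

T_s ≈ 0.8 s

The closed-loop denominator s² + 10s + 165.6 gives ω_n = √165.6 = 12.87 and ζ = 10/(2ω_n) = 0.3886.
2% settling time T_s ≈ 4/(ζω_n) = 4/5 = 0.8 s.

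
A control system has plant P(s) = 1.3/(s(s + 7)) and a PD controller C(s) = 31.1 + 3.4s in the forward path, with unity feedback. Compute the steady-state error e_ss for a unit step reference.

The open loop C(s)P(s) has a pole at the origin (type 1), so the static position error constant is infinite and e_ss = 1/(1+∞) = 0.

0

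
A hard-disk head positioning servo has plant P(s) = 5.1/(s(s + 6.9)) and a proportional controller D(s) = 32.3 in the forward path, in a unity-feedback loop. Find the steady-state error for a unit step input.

The open loop D(s)P(s) has a pole at the origin (type 1), so the static position error constant is infinite and e_ss = 1/(1+∞) = 0.

0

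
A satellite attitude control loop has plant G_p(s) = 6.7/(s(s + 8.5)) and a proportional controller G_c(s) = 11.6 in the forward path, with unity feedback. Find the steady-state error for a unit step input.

The open loop G_c(s)G_p(s) has a pole at the origin (type 1), so the static position error constant is infinite and e_ss = 1/(1+∞) = 0.

0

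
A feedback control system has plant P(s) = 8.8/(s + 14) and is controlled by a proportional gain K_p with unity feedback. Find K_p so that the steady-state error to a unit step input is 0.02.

Steady-state error for a unit step on this type-0 loop is 1/(1 + K_p·P(0)).
P(0) = 0.6286. Require 1/(1 + K_p·0.6286) = 0.02, so 1 + 0.6286·K_p = 50.
K_p = (50 − 1)/0.6286 = 78.

K_p = 78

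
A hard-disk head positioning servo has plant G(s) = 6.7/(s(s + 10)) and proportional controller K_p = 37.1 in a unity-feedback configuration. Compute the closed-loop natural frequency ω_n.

1 + K_p·G(s) = 0 gives s² + 10s + 248.6 = 0.
Matching s² + 2ζω_n s + ω_n²: ω_n = √248.6 = 15.77 rad/s and 2ζω_n = 10, so ζ = 10/(2·15.77) = 0.317.

ω_n = 15.8 rad/s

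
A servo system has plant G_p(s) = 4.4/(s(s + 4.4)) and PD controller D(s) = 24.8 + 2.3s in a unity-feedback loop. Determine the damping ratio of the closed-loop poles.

Forward path: (24.8 + 2.3s)·4.4/(s(s+4.4)). The closed-loop characteristic equation is s² + (4.4 + 4.4·2.3)s + 4.4·24.8 = 0.
That is s² + 14.52s + 109.1 = 0, so ω_n = 10.45 rad/s and ζ = 14.52/(2·10.45) = 0.695.

ζ = 0.695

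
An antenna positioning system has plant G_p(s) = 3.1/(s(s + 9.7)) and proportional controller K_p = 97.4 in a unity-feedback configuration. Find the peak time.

T_p = 0.188 s

Closed-loop characteristic equation: s² + 9.7s + 301.9 = 0, so ω_n = 17.38 rad/s and ζ = 9.7/(2·17.38) = 0.2791.
Damped frequency ω_d = ω_n√(1−ζ²) = 16.69 rad/s, so peak time T_p = π/ω_d = 0.188 s.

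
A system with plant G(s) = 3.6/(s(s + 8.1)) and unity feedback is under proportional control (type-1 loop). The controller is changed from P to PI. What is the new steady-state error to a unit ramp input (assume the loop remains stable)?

0

The integrator raises the loop to type 2, so K_v → ∞ and e_ss to a ramp is zero.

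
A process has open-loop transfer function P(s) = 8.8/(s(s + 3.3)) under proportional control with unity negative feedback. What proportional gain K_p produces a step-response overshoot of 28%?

From %OS = 100·exp(−πζ/√(1−ζ²)) = 28%, ζ = −ln(0.28)/√(π²+ln²(0.28)) = 0.3755.
Characteristic equation s² + 3.3s + 8.8K_p = 0 gives ζ = 3.3/(2√(8.8K_p)).
Setting ζ = 0.3755: √(8.8K_p) = 3.3/(2·0.3755) = 4.394, so K_p = 19.3/8.8 = 2.19.

K_p = 2.19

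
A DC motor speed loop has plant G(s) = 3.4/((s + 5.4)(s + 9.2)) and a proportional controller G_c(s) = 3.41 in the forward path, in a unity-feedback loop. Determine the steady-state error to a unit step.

The loop is type 0. Static position error constant K_pos = G_c(0)·G(0) = 3.41·0.06844 = 0.2334.
Steady-state error to a unit step: e_ss = 1/(1+K_pos) = 1/1.233 = 0.811.

0.811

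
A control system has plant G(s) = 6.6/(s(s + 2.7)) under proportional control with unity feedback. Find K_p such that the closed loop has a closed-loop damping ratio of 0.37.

Closed-loop characteristic equation: s² + 2.7s + K_p·6.6 = 0.
So ω_n = √(6.6K_p) and 2ζω_n = 2.7, giving ζ = 2.7/(2√(6.6K_p)).
Setting ζ = 0.37: √(6.6K_p) = 2.7/(2·0.37) = 3.649, so K_p = 13.31/6.6 = 2.02.

K_p = 2.02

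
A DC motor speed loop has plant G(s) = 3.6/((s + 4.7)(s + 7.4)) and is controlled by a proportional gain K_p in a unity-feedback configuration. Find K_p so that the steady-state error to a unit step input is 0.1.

The loop is type 0, so e_ss(step) = 1/(1 + K_pos) with K_pos = K_p·G(0).
G(0) = 0.1035. Require 1/(1 + K_p·0.1035) = 0.1, so 1 + 0.1035·K_p = 10.
K_p = (10 − 1)/0.1035 = 87.

K_p = 87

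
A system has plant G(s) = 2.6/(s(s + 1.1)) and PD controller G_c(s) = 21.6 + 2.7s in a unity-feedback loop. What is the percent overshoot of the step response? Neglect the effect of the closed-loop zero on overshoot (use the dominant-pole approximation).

Forward path: (21.6 + 2.7s)·2.6/(s(s+1.1)). The closed-loop characteristic equation is s² + (1.1 + 2.6·2.7)s + 2.6·21.6 = 0.
That is s² + 8.12s + 56.16 = 0, so ω_n = 7.494 rad/s and ζ = 8.12/(2·7.494) = 0.5418.
%OS = 100·exp(−πζ/√(1−ζ²)) = 13.2%.

13.2%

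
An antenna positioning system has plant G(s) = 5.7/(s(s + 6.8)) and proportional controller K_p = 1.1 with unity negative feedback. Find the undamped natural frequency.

ω_n = 2.5 rad/s

With unity feedback the closed-loop characteristic equation is s² + 6.8s + 1.1·5.7 = s² + 6.8s + 6.27 = 0.
Matching s² + 2ζω_n s + ω_n²: ω_n = √6.27 = 2.504 rad/s and 2ζω_n = 6.8, so ζ = 6.8/(2·2.504) = 1.36.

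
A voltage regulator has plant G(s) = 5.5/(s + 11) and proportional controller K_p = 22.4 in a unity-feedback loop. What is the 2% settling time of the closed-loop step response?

T_s ≈ 0.0298 s

Closed-loop transfer function: T(s) = K_p·G(s)/(1 + K_p·G(s)) = 123.2/(s + 11 + 123.2) = 123.2/(s + 134.2).
Time constant τ = 1/134.2 = 0.007452 s, so the 2% settling time is about 4τ = 0.0298 s.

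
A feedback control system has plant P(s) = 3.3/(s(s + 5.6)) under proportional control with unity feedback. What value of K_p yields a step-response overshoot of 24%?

From %OS = 100·exp(−πζ/√(1−ζ²)) = 24%, ζ = −ln(0.24)/√(π²+ln²(0.24)) = 0.4136.
Characteristic equation s² + 5.6s + 3.3K_p = 0 gives ζ = 5.6/(2√(3.3K_p)).
Setting ζ = 0.4136: √(3.3K_p) = 5.6/(2·0.4136) = 6.77, so K_p = 45.83/3.3 = 13.9.

K_p = 13.9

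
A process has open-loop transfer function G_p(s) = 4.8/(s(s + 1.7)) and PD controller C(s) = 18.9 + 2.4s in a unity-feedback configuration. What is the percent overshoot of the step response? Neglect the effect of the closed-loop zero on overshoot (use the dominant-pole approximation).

Forward path: (18.9 + 2.4s)·4.8/(s(s+1.7)). The closed-loop characteristic equation is s² + (1.7 + 4.8·2.4)s + 4.8·18.9 = 0.
That is s² + 13.22s + 90.72 = 0, so ω_n = 9.525 rad/s and ζ = 13.22/(2·9.525) = 0.694.
%OS = 100·exp(−πζ/√(1−ζ²)) = 4.84%.

4.84%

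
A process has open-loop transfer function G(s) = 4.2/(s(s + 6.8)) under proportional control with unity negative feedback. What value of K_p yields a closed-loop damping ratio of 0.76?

Closed-loop characteristic equation: s² + 6.8s + K_p·4.2 = 0.
So ω_n = √(4.2K_p) and 2ζω_n = 6.8, giving ζ = 6.8/(2√(4.2K_p)).
Setting ζ = 0.76: √(4.2K_p) = 6.8/(2·0.76) = 4.474, so K_p = 20.01/4.2 = 4.77.

K_p = 4.77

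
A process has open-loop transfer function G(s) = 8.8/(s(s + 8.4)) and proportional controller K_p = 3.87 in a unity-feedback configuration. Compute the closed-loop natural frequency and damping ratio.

ω_n = 5.84 rad/s, ζ = 0.72

The closed-loop denominator is s(s+8.4) + 3.87·8.8 = s² + 8.4s + 34.06.
So ω_n² = 34.06 ⇒ ω_n = 5.836 rad/s, and ζ = 8.4/(2ω_n) = 0.72.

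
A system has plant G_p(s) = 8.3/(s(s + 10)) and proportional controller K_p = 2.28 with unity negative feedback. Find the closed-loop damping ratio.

With unity feedback the closed-loop characteristic equation is s² + 10s + 2.28·8.3 = s² + 10s + 18.92 = 0.
Matching s² + 2ζω_n s + ω_n²: ω_n = √18.92 = 4.35 rad/s and 2ζω_n = 10, so ζ = 10/(2·4.35) = 1.15.

ζ = 1.15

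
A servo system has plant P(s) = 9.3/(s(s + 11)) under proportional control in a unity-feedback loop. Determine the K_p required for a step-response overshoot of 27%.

K_p = 22

From %OS = 100·exp(−πζ/√(1−ζ²)) = 27%, ζ = −ln(0.27)/√(π²+ln²(0.27)) = 0.3847.
Characteristic equation s² + 11s + 9.3K_p = 0 gives ζ = 11/(2√(9.3K_p)).
Setting ζ = 0.3847: √(9.3K_p) = 11/(2·0.3847) = 14.3, so K_p = 204.4/9.3 = 22.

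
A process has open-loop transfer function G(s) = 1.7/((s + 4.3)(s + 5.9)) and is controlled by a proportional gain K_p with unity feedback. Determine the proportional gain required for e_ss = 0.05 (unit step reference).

K_p = 284

The loop is type 0, so e_ss(step) = 1/(1 + K_pos) with K_pos = K_p·G(0).
G(0) = 0.06701. Require 1/(1 + K_p·0.06701) = 0.05, so 1 + 0.06701·K_p = 20.
K_p = (20 − 1)/0.06701 = 284.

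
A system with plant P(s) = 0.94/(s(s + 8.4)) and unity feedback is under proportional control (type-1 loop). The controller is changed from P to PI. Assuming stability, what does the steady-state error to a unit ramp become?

The integrator raises the loop to type 2, so K_v → ∞ and e_ss to a ramp is zero.

0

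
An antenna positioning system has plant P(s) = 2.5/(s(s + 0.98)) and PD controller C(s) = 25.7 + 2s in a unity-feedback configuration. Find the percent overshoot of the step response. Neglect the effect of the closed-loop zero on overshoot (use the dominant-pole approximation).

Forward path: (25.7 + 2s)·2.5/(s(s+0.98)). The closed-loop characteristic equation is s² + (0.98 + 2.5·2)s + 2.5·25.7 = 0.
That is s² + 5.98s + 64.25 = 0, so ω_n = 8.016 rad/s and ζ = 5.98/(2·8.016) = 0.373.
%OS = 100·exp(−πζ/√(1−ζ²)) = 28.3%.

28.3%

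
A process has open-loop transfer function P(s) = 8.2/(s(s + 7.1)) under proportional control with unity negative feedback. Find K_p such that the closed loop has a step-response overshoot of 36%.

From %OS = 100·exp(−πζ/√(1−ζ²)) = 36%, ζ = −ln(0.36)/√(π²+ln²(0.36)) = 0.3093.
Characteristic equation s² + 7.1s + 8.2K_p = 0 gives ζ = 7.1/(2√(8.2K_p)).
Setting ζ = 0.3093: √(8.2K_p) = 7.1/(2·0.3093) = 11.48, so K_p = 131.8/8.2 = 16.1.

K_p = 16.1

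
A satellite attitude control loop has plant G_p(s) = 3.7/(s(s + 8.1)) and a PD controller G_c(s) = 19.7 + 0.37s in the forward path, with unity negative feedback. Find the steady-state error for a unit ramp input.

The loop has one pole at the origin (type 1). Velocity error constant K_v = lim_{s→0} s·G_c(s)G_p(s) = 19.7·3.7/8.1 = 8.999.
Steady-state error to a unit ramp: e_ss = 1/K_v = 0.111.

0.111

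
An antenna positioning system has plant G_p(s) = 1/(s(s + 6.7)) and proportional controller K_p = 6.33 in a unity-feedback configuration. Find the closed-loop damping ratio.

The closed-loop denominator is s(s+6.7) + 6.33·1 = s² + 6.7s + 6.33.
Matching s² + 2ζω_n s + ω_n²: ω_n = √6.33 = 2.516 rad/s and 2ζω_n = 6.7, so ζ = 6.7/(2·2.516) = 1.33.

ζ = 1.33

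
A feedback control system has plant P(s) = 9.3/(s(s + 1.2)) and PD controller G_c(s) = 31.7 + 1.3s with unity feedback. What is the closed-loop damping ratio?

ζ = 0.387

Forward path: (31.7 + 1.3s)·9.3/(s(s+1.2)). The closed-loop characteristic equation is s² + (1.2 + 9.3·1.3)s + 9.3·31.7 = 0.
That is s² + 13.29s + 294.8 = 0, so ω_n = 17.17 rad/s and ζ = 13.29/(2·17.17) = 0.387.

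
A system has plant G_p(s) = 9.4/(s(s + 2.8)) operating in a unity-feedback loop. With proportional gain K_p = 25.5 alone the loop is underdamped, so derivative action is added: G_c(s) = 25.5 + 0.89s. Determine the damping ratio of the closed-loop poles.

ζ = 0.361

Forward path: (25.5 + 0.89s)·9.4/(s(s+2.8)). The closed-loop characteristic equation is s² + (2.8 + 9.4·0.89)s + 9.4·25.5 = 0.
That is s² + 11.17s + 239.7 = 0, so ω_n = 15.48 rad/s and ζ = 11.17/(2·15.48) = 0.3606.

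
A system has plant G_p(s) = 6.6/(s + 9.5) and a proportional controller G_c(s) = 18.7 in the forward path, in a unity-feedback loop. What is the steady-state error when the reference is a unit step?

The loop is type 0. Static position error constant K_pos = G_c(0)·G_p(0) = 18.7·0.6947 = 12.99.
Steady-state error to a unit step: e_ss = 1/(1+K_pos) = 1/13.99 = 0.0715.

0.0715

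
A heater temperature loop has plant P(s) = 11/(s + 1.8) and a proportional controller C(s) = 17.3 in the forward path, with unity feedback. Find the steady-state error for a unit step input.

The loop is type 0. Static position error constant K_pos = C(0)·P(0) = 17.3·6.111 = 105.7.
Steady-state error to a unit step: e_ss = 1/(1+K_pos) = 1/106.7 = 0.00937.

0.00937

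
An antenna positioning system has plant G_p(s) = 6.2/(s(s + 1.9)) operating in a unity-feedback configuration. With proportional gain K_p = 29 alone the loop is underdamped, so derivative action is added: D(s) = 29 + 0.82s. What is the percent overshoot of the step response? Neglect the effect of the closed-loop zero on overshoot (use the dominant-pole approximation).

42.9%

Forward path: (29 + 0.82s)·6.2/(s(s+1.9)). The closed-loop characteristic equation is s² + (1.9 + 6.2·0.82)s + 6.2·29 = 0.
That is s² + 6.984s + 179.8 = 0, so ω_n = 13.41 rad/s and ζ = 6.984/(2·13.41) = 0.2604.
%OS = 100·exp(−πζ/√(1−ζ²)) = 42.9%.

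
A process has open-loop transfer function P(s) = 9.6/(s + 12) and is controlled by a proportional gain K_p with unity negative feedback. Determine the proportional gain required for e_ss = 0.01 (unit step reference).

For a type-0 loop with proportional control, e_ss = 1/(1 + K_p·P(0)).
P(0) = 0.8. Require 1/(1 + K_p·0.8) = 0.01, so 1 + 0.8·K_p = 100.
K_p = (100 − 1)/0.8 = 124.

K_p = 124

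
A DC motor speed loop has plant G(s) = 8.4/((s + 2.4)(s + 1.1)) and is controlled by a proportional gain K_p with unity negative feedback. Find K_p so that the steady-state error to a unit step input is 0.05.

K_p = 5.97

For a type-0 loop with proportional control, e_ss = 1/(1 + K_p·G(0)).
G(0) = 3.182. Require 1/(1 + K_p·3.182) = 0.05, so 1 + 3.182·K_p = 20.
K_p = (20 − 1)/3.182 = 5.97.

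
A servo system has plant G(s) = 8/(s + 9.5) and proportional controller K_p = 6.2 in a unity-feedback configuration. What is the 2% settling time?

Closed-loop transfer function: T(s) = K_p·G(s)/(1 + K_p·G(s)) = 49.6/(s + 9.5 + 49.6) = 49.6/(s + 59.1).
Time constant τ = 1/59.1 = 0.01692 s, so the 2% settling time is about 4τ = 0.0677 s.

T_s ≈ 0.0677 s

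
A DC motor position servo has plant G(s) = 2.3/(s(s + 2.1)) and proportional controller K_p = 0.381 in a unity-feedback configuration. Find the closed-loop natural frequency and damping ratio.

The closed-loop denominator is s(s+2.1) + 0.381·2.3 = s² + 2.1s + 0.8763.
So ω_n² = 0.8763 ⇒ ω_n = 0.9361 rad/s, and ζ = 2.1/(2ω_n) = 1.12.

ω_n = 0.936 rad/s, ζ = 1.12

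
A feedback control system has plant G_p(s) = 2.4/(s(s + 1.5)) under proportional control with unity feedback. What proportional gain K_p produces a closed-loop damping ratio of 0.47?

Closed-loop characteristic equation: s² + 1.5s + K_p·2.4 = 0.
So ω_n = √(2.4K_p) and 2ζω_n = 1.5, giving ζ = 1.5/(2√(2.4K_p)).
Setting ζ = 0.47: √(2.4K_p) = 1.5/(2·0.47) = 1.596, so K_p = 2.546/2.4 = 1.06.

K_p = 1.06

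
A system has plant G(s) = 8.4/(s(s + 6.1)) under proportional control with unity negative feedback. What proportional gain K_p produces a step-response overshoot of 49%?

K_p = 22.6

From %OS = 100·exp(−πζ/√(1−ζ²)) = 49%, ζ = −ln(0.49)/√(π²+ln²(0.49)) = 0.2214.
Characteristic equation s² + 6.1s + 8.4K_p = 0 gives ζ = 6.1/(2√(8.4K_p)).
Setting ζ = 0.2214: √(8.4K_p) = 6.1/(2·0.2214) = 13.77, so K_p = 189.7/8.4 = 22.6.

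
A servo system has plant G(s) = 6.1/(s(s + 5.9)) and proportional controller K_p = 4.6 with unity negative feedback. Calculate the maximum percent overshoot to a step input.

12.2%

From 1 + K_pG(s) = 0: s² + 5.9s + 28.06 = 0 ⇒ ω_n = 5.297, ζ = 0.5569.
%OS = 100·exp(−πζ/√(1−ζ²)) = 100·exp(−π·0.5569/√0.6899) = 12.2%.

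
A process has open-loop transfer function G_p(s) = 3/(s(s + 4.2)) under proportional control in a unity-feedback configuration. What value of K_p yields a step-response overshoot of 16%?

K_p = 5.79

From %OS = 100·exp(−πζ/√(1−ζ²)) = 16%, ζ = −ln(0.16)/√(π²+ln²(0.16)) = 0.5039.
Characteristic equation s² + 4.2s + 3K_p = 0 gives ζ = 4.2/(2√(3K_p)).
Setting ζ = 0.5039: √(3K_p) = 4.2/(2·0.5039) = 4.168, so K_p = 17.37/3 = 5.79.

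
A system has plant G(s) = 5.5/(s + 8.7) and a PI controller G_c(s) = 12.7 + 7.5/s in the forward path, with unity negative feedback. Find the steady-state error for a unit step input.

0

The open loop G_c(s)G(s) has a pole at the origin (type 1), so the static position error constant is infinite and e_ss = 1/(1+∞) = 0.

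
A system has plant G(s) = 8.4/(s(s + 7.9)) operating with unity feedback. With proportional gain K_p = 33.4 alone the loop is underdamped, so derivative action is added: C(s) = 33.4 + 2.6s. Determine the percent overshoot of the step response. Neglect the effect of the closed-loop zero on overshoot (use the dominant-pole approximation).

0.234%

Forward path: (33.4 + 2.6s)·8.4/(s(s+7.9)). The closed-loop characteristic equation is s² + (7.9 + 8.4·2.6)s + 8.4·33.4 = 0.
That is s² + 29.74s + 280.6 = 0, so ω_n = 16.75 rad/s and ζ = 29.74/(2·16.75) = 0.8878.
%OS = 100·exp(−πζ/√(1−ζ²)) = 0.234%.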